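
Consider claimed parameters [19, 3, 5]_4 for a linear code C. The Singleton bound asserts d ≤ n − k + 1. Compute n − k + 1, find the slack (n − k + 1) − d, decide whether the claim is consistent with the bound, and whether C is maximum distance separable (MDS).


Singleton RHS = n − k + 1 = 17, slack = 12, bound satisfied, not MDS.

Singleton bound: d ≤ n − k + 1.
Here n = 19, k = 3, so n − k + 1 = 17.
Given d = 5, check d ≤ 17: YES.
Slack = (n − k + 1) − d = 12.
The code is NOT MDS (slack = 12 > 0).
Description: the claimed parameters are [19, 3, 5]_4; such a code would be non-MDS.


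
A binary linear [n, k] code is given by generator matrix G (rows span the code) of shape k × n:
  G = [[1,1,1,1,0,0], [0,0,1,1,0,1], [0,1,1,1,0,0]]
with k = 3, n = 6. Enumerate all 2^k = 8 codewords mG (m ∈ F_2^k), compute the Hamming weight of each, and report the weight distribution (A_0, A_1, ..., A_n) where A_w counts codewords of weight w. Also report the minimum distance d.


Weight distribution: A_0 = 1, A_1 = 1, A_2 = 1, A_3 = 3, A_4 = 2. Minimum distance d = 1.

Enumerate all 2^3 = 8 messages m ∈ F_2^3.
For each, compute codeword c = mG in F_2^6, then tally its weight.
  m = 000 → c = 000000, weight = 0.
  m = 100 → c = 111100, weight = 4.
  m = 010 → c = 001101, weight = 3.
  m = 110 → c = 110001, weight = 3.
  m = 001 → c = 011100, weight = 3.
  m = 101 → c = 100000, weight = 1.
  m = 011 → c = 010001, weight = 2.
  m = 111 → c = 101101, weight = 4.
Tally weights:
  weight 0: 1 codewords.
  weight 1: 1 codewords.
  weight 2: 1 codewords.
  weight 3: 3 codewords.
  weight 4: 2 codewords.
Minimum distance d = smallest w > 0 with A_w > 0 = 1.
Sanity: Σ A_w = 8 = 2^3 = 8 ✓.


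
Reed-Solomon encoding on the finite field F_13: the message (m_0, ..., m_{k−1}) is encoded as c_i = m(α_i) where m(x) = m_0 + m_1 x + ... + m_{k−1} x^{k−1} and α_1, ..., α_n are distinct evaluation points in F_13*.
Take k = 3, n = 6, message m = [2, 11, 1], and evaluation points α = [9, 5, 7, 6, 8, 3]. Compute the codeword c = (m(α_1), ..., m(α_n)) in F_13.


c = [0, 4, 11, 0, 11, 5]

Message polynomial: m(x) = 2 + 11·x + 1·x^2 (mod 13).
For each evaluation point α_i, compute m(α_i) mod 13:
  α_1 = 9: Horner steps 1 → 7 → 0, so m(9) = 0.
  α_2 = 5: Horner steps 1 → 3 → 4, so m(5) = 4.
  α_3 = 7: Horner steps 1 → 5 → 11, so m(7) = 11.
  α_4 = 6: Horner steps 1 → 4 → 0, so m(6) = 0.
  α_5 = 8: Horner steps 1 → 6 → 11, so m(8) = 11.
  α_6 = 3: Horner steps 1 → 1 → 5, so m(3) = 5.
Codeword c = [0, 4, 11, 0, 11, 5] ∈ F_13^6.


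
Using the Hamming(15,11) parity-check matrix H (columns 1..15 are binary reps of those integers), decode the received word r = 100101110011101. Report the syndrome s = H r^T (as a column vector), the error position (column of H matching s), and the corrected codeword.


s = (1, 0, 0, 1)^T, error position = 9, corrected codeword c = 100101111011101

Compute s = H r^T mod 2 one row at a time:
  s_1 = 1 + 0 + 0 + 1 + 1 + 1 + 0 + 1 = 5 ≡ 1 (mod 2).
  s_2 = 1 + 0 + 1 + 1 + 1 + 1 + 0 + 1 = 6 ≡ 0 (mod 2).
  s_3 = 0 + 0 + 1 + 1 + 0 + 1 + 0 + 1 = 4 ≡ 0 (mod 2).
  s_4 = 1 + 0 + 0 + 1 + 0 + 1 + 1 + 1 = 5 ≡ 1 (mod 2).
s = (1, 0, 0, 1)^T — this equals column 9 of H (binary 1001), so error is at position 9.
Correct: flip bit 9 of r = 100101110011101 to get c = 100101111011101.


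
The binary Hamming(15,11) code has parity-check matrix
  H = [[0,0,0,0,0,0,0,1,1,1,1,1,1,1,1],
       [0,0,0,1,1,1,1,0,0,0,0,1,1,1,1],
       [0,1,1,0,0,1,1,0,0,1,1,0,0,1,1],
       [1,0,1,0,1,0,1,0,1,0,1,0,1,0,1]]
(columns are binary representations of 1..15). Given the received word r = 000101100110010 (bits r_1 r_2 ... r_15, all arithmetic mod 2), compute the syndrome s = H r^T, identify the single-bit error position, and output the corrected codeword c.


s = (1, 0, 1, 0)^T, error position = 10, corrected codeword c = 000101100010010

Compute s = H r^T mod 2 one row at a time:
  s_1 = 0 + 0 + 1 + 1 + 0 + 0 + 1 + 0 = 3 ≡ 1 (mod 2).
  s_2 = 1 + 0 + 1 + 1 + 0 + 0 + 1 + 0 = 4 ≡ 0 (mod 2).
  s_3 = 0 + 0 + 1 + 1 + 1 + 1 + 1 + 0 = 5 ≡ 1 (mod 2).
  s_4 = 0 + 0 + 0 + 1 + 0 + 1 + 0 + 0 = 2 ≡ 0 (mod 2).
s = (1, 0, 1, 0)^T — this equals column 10 of H (binary 1010), so error is at position 10.
Correct: flip bit 10 of r = 000101100110010 to get c = 000101100010010.


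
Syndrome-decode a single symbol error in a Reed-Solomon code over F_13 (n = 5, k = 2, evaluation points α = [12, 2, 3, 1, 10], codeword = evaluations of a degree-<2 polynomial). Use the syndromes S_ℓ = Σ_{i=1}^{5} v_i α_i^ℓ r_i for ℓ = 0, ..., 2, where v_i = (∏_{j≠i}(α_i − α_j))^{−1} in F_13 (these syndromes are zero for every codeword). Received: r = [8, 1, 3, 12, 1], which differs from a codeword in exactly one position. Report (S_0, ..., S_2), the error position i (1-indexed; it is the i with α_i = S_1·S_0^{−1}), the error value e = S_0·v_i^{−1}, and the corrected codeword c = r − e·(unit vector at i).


S = (6, 8, 2), error at position 5, error magnitude e = 10, c = [8, 1, 3, 12, 4].

Step 1: column multipliers v_i = (∏_{j≠i}(α_i − α_j))^{−1} mod 13.
  i = 1 (α = 12): (12−2)(12−3)(12−1)(12−10) = 10·9·11·2 = 1980 ≡ 4, so v_1 = 4^{−1} = 10 (mod 13).
  i = 2 (α = 2): (2−12)(2−3)(2−1)(2−10) = (−10)·(−1)·1·(−8) = −80 ≡ 11, so v_2 = 11^{−1} = 6 (mod 13).
  i = 3 (α = 3): (3−12)(3−2)(3−1)(3−10) = (−9)·1·2·(−7) = 126 ≡ 9, so v_3 = 9^{−1} = 3 (mod 13).
  i = 4 (α = 1): (1−12)(1−2)(1−3)(1−10) = (−11)·(−1)·(−2)·(−9) = 198 ≡ 3, so v_4 = 3^{−1} = 9 (mod 13).
  i = 5 (α = 10): (10−12)(10−2)(10−3)(10−1) = (−2)·8·7·9 = −1008 ≡ 6, so v_5 = 6^{−1} = 11 (mod 13).
  v = [10, 6, 3, 9, 11].
Step 2: syndromes of r = [8, 1, 3, 12, 1] (all sums mod 13).
  S_0 = Σ v_i r_i = 10·8 + 6·1 + 3·3 + 9·12 + 11·1 = 214 ≡ 6.
  S_1 = Σ v_i α_i r_i = 10·12·8 + 6·2·1 + 3·3·3 + 9·1·12 + 11·10·1 = 1217 ≡ 8.
  α_i^2 mod 13 = [1, 4, 9, 1, 9].
  S_2 = Σ v_i α_i^2 r_i = 10·1·8 + 6·4·1 + 3·9·3 + 9·1·12 + 11·9·1 = 392 ≡ 2.
  S = (6, 8, 2) ≠ 0, so r is not a codeword (an error is present).
Step 3: locate the error. For a single error e at position i, S_ℓ = v_i·e·α_i^ℓ, so α_err = S_1/S_0.
  S_0^{−1} = 6^{−1} = 11 (mod 13), so α_err = 8·11 = 88 ≡ 10 = α_5. Error position i = 5.
  Consistency check: S_2/S_1 = 2·5 = 10 ≡ 10 = α_err ✓ (single-error assumption holds).
Step 4: error magnitude e = S_0/v_5 = S_0·∏_{j≠5}(α_5 − α_j) = 6·6 = 36 ≡ 10 (mod 13).
Step 5: correct position 5: c_5 = r_5 − e = 1 − 10 ≡ 4 (mod 13). Hence c = [8, 1, 3, 12, 4].
  Check: interpolating c through the α_i gives m(x) = 10 + 2·x (degree < 2) with m(α_i) = c_i for every i, so c is indeed a codeword.


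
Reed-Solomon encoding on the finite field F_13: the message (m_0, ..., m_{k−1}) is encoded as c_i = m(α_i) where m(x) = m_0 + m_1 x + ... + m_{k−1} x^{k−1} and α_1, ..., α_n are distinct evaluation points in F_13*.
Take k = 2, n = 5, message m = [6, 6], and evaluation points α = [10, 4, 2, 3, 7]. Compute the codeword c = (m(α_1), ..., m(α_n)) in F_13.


c = [1, 4, 5, 11, 9]

Message polynomial: m(x) = 6 + 6·x (mod 13).
For each evaluation point α_i, compute m(α_i) mod 13:
  α_1 = 10: Horner steps 6 → 1, so m(10) = 1.
  α_2 = 4: Horner steps 6 → 4, so m(4) = 4.
  α_3 = 2: Horner steps 6 → 5, so m(2) = 5.
  α_4 = 3: Horner steps 6 → 11, so m(3) = 11.
  α_5 = 7: Horner steps 6 → 9, so m(7) = 9.
Codeword c = [1, 4, 5, 11, 9] ∈ F_13^5.


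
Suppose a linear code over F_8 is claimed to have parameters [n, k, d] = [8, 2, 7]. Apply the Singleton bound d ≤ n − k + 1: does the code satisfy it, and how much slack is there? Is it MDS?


Singleton RHS = n − k + 1 = 7, slack = 0, bound satisfied, MDS.

Singleton bound: d ≤ n − k + 1.
Here n = 8, k = 2, so n − k + 1 = 7.
Given d = 7, check d ≤ 7: YES.
Slack = (n − k + 1) − d = 0.
The code is MDS (slack = 0).
Description: the claimed parameters are [8, 2, 7]_8; such a code would be MDS (meets Singleton bound).


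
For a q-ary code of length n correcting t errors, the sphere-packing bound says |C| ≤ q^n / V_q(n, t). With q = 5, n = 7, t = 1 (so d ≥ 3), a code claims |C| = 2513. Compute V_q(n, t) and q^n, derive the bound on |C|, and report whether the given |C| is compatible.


V_q(n, t) = 29, q^n = 78125, Hamming bound = 2693, |C| = 2513 ≤ bound (satisfied).

Step 1: Compute V_q(n, t) = Σ_{j=0}^1 C(n, j) (q−1)^j.
  j = 0: C(7,0)·(4)^0 = 1·1 = 1.
  j = 1: C(7,1)·(4)^1 = 7·4 = 28.
  V_q(n, t) = 1 + 28 = 29.
Step 2: q^n = 5^7 = 78125.
Step 3: Hamming bound ⌊q^n / V_q(n,t)⌋ = ⌊78125/29⌋ = 2693.
Step 4: Compare |C| = 2513 to 2693: satisfied.
The claimed |C| lies below the Hamming bound.


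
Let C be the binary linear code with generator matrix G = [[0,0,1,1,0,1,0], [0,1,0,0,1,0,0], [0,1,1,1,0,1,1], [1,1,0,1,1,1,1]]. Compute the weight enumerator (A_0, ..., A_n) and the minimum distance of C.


Weight distribution: A_0 = 1, A_2 = 3, A_3 = 4, A_4 = 3, A_5 = 4, A_6 = 1. Minimum distance d = 2.

Enumerate all 2^4 = 16 messages m ∈ F_2^4.
For each, compute codeword c = mG in F_2^7, then tally its weight.
  m = 0000 → c = 0000000, weight = 0.
  m = 1000 → c = 0011010, weight = 3.
  m = 0100 → c = 0100100, weight = 2.
  m = 1100 → c = 0111110, weight = 5.
  m = 0010 → c = 0111011, weight = 5.
  m = 1010 → c = 0100001, weight = 2.
  m = 0110 → c = 0011111, weight = 5.
  m = 1110 → c = 0000101, weight = 2.
  m = 0001 → c = 1101111, weight = 6.
  m = 1001 → c = 1110101, weight = 5.
  m = 0101 → c = 1001011, weight = 4.
  m = 1101 → c = 1010001, weight = 3.
  m = 0011 → c = 1010100, weight = 3.
  m = 1011 → c = 1001110, weight = 4.
  m = 0111 → c = 1110000, weight = 3.
  m = 1111 → c = 1101010, weight = 4.
Tally weights:
  weight 0: 1 codewords.
  weight 2: 3 codewords.
  weight 3: 4 codewords.
  weight 4: 3 codewords.
  weight 5: 4 codewords.
  weight 6: 1 codewords.
Minimum distance d = smallest w > 0 with A_w > 0 = 2.
Sanity: Σ A_w = 16 = 2^4 = 16 ✓.


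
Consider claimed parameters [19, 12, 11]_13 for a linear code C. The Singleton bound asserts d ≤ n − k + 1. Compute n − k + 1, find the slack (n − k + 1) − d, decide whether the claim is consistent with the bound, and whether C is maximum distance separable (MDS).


Singleton RHS = n − k + 1 = 8, slack = -3, bound violated (no such code; not MDS).

Singleton bound: d ≤ n − k + 1.
Here n = 19, k = 12, so n − k + 1 = 8.
Given d = 11, check d ≤ 8: NO.
Slack = (n − k + 1) − d = -3.
The slack is negative: d = 11 exceeds n − k + 1 = 8 by 3, so the Singleton bound is violated and no linear [19, 12, 11]_13 code can exist. In particular it is not MDS (MDS requires d = n − k + 1 exactly).
Description: the claimed parameters are [19, 12, 11]_13; such a code would be impossible (violates the Singleton bound).


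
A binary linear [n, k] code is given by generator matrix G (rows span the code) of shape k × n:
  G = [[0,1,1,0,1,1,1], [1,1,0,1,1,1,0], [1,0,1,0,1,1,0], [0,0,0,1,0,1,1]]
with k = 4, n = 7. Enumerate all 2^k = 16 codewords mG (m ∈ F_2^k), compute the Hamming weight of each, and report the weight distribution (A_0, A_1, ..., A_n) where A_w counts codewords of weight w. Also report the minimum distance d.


Weight distribution: A_0 = 1, A_1 = 1, A_3 = 4, A_4 = 7, A_5 = 3. Minimum distance d = 1.

Enumerate all 2^4 = 16 messages m ∈ F_2^4.
For each, compute codeword c = mG in F_2^7, then tally its weight.
  m = 0000 → c = 0000000, weight = 0.
  m = 1000 → c = 0110111, weight = 5.
  m = 0100 → c = 1101110, weight = 5.
  m = 1100 → c = 1011001, weight = 4.
  m = 0010 → c = 1010110, weight = 4.
  m = 1010 → c = 1100001, weight = 3.
  m = 0110 → c = 0111000, weight = 3.
  m = 1110 → c = 0001111, weight = 4.
  m = 0001 → c = 0001011, weight = 3.
  m = 1001 → c = 0111100, weight = 4.
  m = 0101 → c = 1100101, weight = 4.
  m = 1101 → c = 1010010, weight = 3.
  m = 0011 → c = 1011101, weight = 5.
  m = 1011 → c = 1101010, weight = 4.
  m = 0111 → c = 0110011, weight = 4.
  m = 1111 → c = 0000100, weight = 1.
Tally weights:
  weight 0: 1 codewords.
  weight 1: 1 codewords.
  weight 3: 4 codewords.
  weight 4: 7 codewords.
  weight 5: 3 codewords.
Minimum distance d = smallest w > 0 with A_w > 0 = 1.
Sanity: Σ A_w = 16 = 2^4 = 16 ✓.


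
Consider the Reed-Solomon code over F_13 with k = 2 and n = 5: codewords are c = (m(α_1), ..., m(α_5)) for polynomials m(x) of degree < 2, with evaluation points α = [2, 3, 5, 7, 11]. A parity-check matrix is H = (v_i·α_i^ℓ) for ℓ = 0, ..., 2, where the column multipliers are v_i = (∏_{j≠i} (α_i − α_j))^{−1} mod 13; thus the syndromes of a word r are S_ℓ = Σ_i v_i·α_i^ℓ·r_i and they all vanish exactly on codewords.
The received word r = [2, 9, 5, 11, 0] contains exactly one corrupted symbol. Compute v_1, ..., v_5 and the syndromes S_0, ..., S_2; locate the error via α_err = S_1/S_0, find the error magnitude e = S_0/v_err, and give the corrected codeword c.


S = (3, 2, 10), error at position 3, error magnitude e = 8, c = [2, 9, 10, 11, 0].

Step 1: column multipliers v_i = (∏_{j≠i}(α_i − α_j))^{−1} mod 13.
  i = 1 (α = 2): (2−3)(2−5)(2−7)(2−11) = (−1)·(−3)·(−5)·(−9) = 135 ≡ 5, so v_1 = 5^{−1} = 8 (mod 13).
  i = 2 (α = 3): (3−2)(3−5)(3−7)(3−11) = 1·(−2)·(−4)·(−8) = −64 ≡ 1, so v_2 = 1^{−1} = 1 (mod 13).
  i = 3 (α = 5): (5−2)(5−3)(5−7)(5−11) = 3·2·(−2)·(−6) = 72 ≡ 7, so v_3 = 7^{−1} = 2 (mod 13).
  i = 4 (α = 7): (7−2)(7−3)(7−5)(7−11) = 5·4·2·(−4) = −160 ≡ 9, so v_4 = 9^{−1} = 3 (mod 13).
  i = 5 (α = 11): (11−2)(11−3)(11−5)(11−7) = 9·8·6·4 = 1728 ≡ 12, so v_5 = 12^{−1} = 12 (mod 13).
  v = [8, 1, 2, 3, 12].
Step 2: syndromes of r = [2, 9, 5, 11, 0] (all sums mod 13).
  S_0 = Σ v_i r_i = 8·2 + 1·9 + 2·5 + 3·11 + 12·0 = 68 ≡ 3.
  S_1 = Σ v_i α_i r_i = 8·2·2 + 1·3·9 + 2·5·5 + 3·7·11 + 12·11·0 = 340 ≡ 2.
  α_i^2 mod 13 = [4, 9, 12, 10, 4].
  S_2 = Σ v_i α_i^2 r_i = 8·4·2 + 1·9·9 + 2·12·5 + 3·10·11 + 12·4·0 = 595 ≡ 10.
  S = (3, 2, 10) ≠ 0, so r is not a codeword (an error is present).
Step 3: locate the error. For a single error e at position i, S_ℓ = v_i·e·α_i^ℓ, so α_err = S_1/S_0.
  S_0^{−1} = 3^{−1} = 9 (mod 13), so α_err = 2·9 = 18 ≡ 5 = α_3. Error position i = 3.
  Consistency check: S_2/S_1 = 10·7 = 70 ≡ 5 = α_err ✓ (single-error assumption holds).
Step 4: error magnitude e = S_0/v_3 = S_0·∏_{j≠3}(α_3 − α_j) = 3·7 = 21 ≡ 8 (mod 13).
Step 5: correct position 3: c_3 = r_3 − e = 5 − 8 ≡ 10 (mod 13). Hence c = [2, 9, 10, 11, 0].
  Check: interpolating c through the α_i gives m(x) = 1 + 7·x (degree < 2) with m(α_i) = c_i for every i, so c is indeed a codeword.


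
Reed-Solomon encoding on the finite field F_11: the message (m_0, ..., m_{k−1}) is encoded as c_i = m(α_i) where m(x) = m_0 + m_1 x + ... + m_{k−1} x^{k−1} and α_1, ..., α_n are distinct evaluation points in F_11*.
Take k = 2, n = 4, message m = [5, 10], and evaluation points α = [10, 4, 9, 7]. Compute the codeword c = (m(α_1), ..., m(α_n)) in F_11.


c = [6, 1, 7, 9]

Message polynomial: m(x) = 5 + 10·x (mod 11).
For each evaluation point α_i, compute m(α_i) mod 11:
  α_1 = 10: Horner steps 10 → 6, so m(10) = 6.
  α_2 = 4: Horner steps 10 → 1, so m(4) = 1.
  α_3 = 9: Horner steps 10 → 7, so m(9) = 7.
  α_4 = 7: Horner steps 10 → 9, so m(7) = 9.
Codeword c = [6, 1, 7, 9] ∈ F_11^4.


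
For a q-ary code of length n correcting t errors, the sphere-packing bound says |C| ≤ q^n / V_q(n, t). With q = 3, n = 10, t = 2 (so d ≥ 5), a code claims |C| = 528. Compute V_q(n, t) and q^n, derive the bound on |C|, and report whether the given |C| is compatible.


V_q(n, t) = 201, q^n = 59049, Hamming bound = 293, |C| = 528 > bound (violated).

Step 1: Compute V_q(n, t) = Σ_{j=0}^2 C(n, j) (q−1)^j.
  j = 0: C(10,0)·(2)^0 = 1·1 = 1.
  j = 1: C(10,1)·(2)^1 = 10·2 = 20.
  j = 2: C(10,2)·(2)^2 = 45·4 = 180.
  V_q(n, t) = 1 + 20 + 180 = 201.
Step 2: q^n = 3^10 = 59049.
Step 3: Hamming bound ⌊q^n / V_q(n,t)⌋ = ⌊59049/201⌋ = 293.
Step 4: Compare |C| = 528 to 293: violated.
The claimed |C| lies above the Hamming bound, so no 3-ary code of length 10 with d ≥ 5 can have 528 codewords.


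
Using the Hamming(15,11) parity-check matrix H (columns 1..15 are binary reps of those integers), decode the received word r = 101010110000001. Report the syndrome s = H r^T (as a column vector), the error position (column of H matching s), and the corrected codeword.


s = (0, 1, 1, 1)^T, error position = 7, corrected codeword c = 101010010000001

Compute s = H r^T mod 2 one row at a time:
  s_1 = 1 + 0 + 0 + 0 + 0 + 0 + 0 + 1 = 2 ≡ 0 (mod 2).
  s_2 = 0 + 1 + 0 + 1 + 0 + 0 + 0 + 1 = 3 ≡ 1 (mod 2).
  s_3 = 0 + 1 + 0 + 1 + 0 + 0 + 0 + 1 = 3 ≡ 1 (mod 2).
  s_4 = 1 + 1 + 1 + 1 + 0 + 0 + 0 + 1 = 5 ≡ 1 (mod 2).
s = (0, 1, 1, 1)^T — this equals column 7 of H (binary 0111), so error is at position 7.
Correct: flip bit 7 of r = 101010110000001 to get c = 101010010000001.


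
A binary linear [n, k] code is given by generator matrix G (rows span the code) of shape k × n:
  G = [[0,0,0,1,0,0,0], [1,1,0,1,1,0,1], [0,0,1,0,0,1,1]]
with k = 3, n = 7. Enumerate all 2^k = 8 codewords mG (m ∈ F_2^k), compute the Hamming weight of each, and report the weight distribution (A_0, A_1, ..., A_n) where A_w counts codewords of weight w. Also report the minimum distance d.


Weight distribution: A_0 = 1, A_1 = 1, A_3 = 1, A_4 = 2, A_5 = 2, A_6 = 1. Minimum distance d = 1.

Enumerate all 2^3 = 8 messages m ∈ F_2^3.
For each, compute codeword c = mG in F_2^7, then tally its weight.
  m = 000 → c = 0000000, weight = 0.
  m = 100 → c = 0001000, weight = 1.
  m = 010 → c = 1101101, weight = 5.
  m = 110 → c = 1100101, weight = 4.
  m = 001 → c = 0010011, weight = 3.
  m = 101 → c = 0011011, weight = 4.
  m = 011 → c = 1111110, weight = 6.
  m = 111 → c = 1110110, weight = 5.
Tally weights:
  weight 0: 1 codewords.
  weight 1: 1 codewords.
  weight 3: 1 codewords.
  weight 4: 2 codewords.
  weight 5: 2 codewords.
  weight 6: 1 codewords.
Minimum distance d = smallest w > 0 with A_w > 0 = 1.
Sanity: Σ A_w = 8 = 2^3 = 8 ✓.


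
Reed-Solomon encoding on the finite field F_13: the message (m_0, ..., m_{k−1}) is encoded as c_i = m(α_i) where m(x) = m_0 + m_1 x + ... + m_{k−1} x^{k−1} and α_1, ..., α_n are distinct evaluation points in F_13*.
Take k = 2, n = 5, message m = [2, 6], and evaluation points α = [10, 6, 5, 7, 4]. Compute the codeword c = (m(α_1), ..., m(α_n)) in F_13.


c = [10, 12, 6, 5, 0]

Message polynomial: m(x) = 2 + 6·x (mod 13).
For each evaluation point α_i, compute m(α_i) mod 13:
  α_1 = 10: Horner steps 6 → 10, so m(10) = 10.
  α_2 = 6: Horner steps 6 → 12, so m(6) = 12.
  α_3 = 5: Horner steps 6 → 6, so m(5) = 6.
  α_4 = 7: Horner steps 6 → 5, so m(7) = 5.
  α_5 = 4: Horner steps 6 → 0, so m(4) = 0.
Codeword c = [10, 12, 6, 5, 0] ∈ F_13^5.


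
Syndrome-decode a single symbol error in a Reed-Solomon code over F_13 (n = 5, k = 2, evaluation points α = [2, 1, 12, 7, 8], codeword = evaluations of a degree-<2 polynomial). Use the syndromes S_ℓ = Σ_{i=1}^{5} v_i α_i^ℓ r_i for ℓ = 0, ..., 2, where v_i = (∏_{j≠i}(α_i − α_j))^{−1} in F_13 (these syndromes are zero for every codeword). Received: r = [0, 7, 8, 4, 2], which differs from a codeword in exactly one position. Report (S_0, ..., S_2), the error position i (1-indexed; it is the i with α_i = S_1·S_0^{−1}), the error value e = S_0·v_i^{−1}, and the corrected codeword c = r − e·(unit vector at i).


S = (5, 1, 8), error at position 5, error magnitude e = 5, c = [0, 7, 8, 4, 10].

Step 1: column multipliers v_i = (∏_{j≠i}(α_i − α_j))^{−1} mod 13.
  i = 1 (α = 2): (2−1)(2−12)(2−7)(2−8) = 1·(−10)·(−5)·(−6) = −300 ≡ 12, so v_1 = 12^{−1} = 12 (mod 13).
  i = 2 (α = 1): (1−2)(1−12)(1−7)(1−8) = (−1)·(−11)·(−6)·(−7) = 462 ≡ 7, so v_2 = 7^{−1} = 2 (mod 13).
  i = 3 (α = 12): (12−2)(12−1)(12−7)(12−8) = 10·11·5·4 = 2200 ≡ 3, so v_3 = 3^{−1} = 9 (mod 13).
  i = 4 (α = 7): (7−2)(7−1)(7−12)(7−8) = 5·6·(−5)·(−1) = 150 ≡ 7, so v_4 = 7^{−1} = 2 (mod 13).
  i = 5 (α = 8): (8−2)(8−1)(8−12)(8−7) = 6·7·(−4)·1 = −168 ≡ 1, so v_5 = 1^{−1} = 1 (mod 13).
  v = [12, 2, 9, 2, 1].
Step 2: syndromes of r = [0, 7, 8, 4, 2] (all sums mod 13).
  S_0 = Σ v_i r_i = 12·0 + 2·7 + 9·8 + 2·4 + 1·2 = 96 ≡ 5.
  S_1 = Σ v_i α_i r_i = 12·2·0 + 2·1·7 + 9·12·8 + 2·7·4 + 1·8·2 = 950 ≡ 1.
  α_i^2 mod 13 = [4, 1, 1, 10, 12].
  S_2 = Σ v_i α_i^2 r_i = 12·4·0 + 2·1·7 + 9·1·8 + 2·10·4 + 1·12·2 = 190 ≡ 8.
  S = (5, 1, 8) ≠ 0, so r is not a codeword (an error is present).
Step 3: locate the error. For a single error e at position i, S_ℓ = v_i·e·α_i^ℓ, so α_err = S_1/S_0.
  S_0^{−1} = 5^{−1} = 8 (mod 13), so α_err = 1·8 = 8 ≡ 8 = α_5. Error position i = 5.
  Consistency check: S_2/S_1 = 8·1 = 8 ≡ 8 = α_err ✓ (single-error assumption holds).
Step 4: error magnitude e = S_0/v_5 = S_0·∏_{j≠5}(α_5 − α_j) = 5·1 = 5 ≡ 5 (mod 13).
Step 5: correct position 5: c_5 = r_5 − e = 2 − 5 ≡ 10 (mod 13). Hence c = [0, 7, 8, 4, 10].
  Check: interpolating c through the α_i gives m(x) = 1 + 6·x (degree < 2) with m(α_i) = c_i for every i, so c is indeed a codeword.


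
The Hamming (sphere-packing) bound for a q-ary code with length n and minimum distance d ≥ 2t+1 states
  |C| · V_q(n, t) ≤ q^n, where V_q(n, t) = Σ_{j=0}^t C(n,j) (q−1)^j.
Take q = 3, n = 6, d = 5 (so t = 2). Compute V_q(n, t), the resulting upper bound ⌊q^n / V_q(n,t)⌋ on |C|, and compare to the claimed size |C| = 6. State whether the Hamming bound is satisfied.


V_q(n, t) = 73, q^n = 729, Hamming bound = 9, |C| = 6 ≤ bound (satisfied).

Step 1: Compute V_q(n, t) = Σ_{j=0}^2 C(n, j) (q−1)^j.
  j = 0: C(6,0)·(2)^0 = 1·1 = 1.
  j = 1: C(6,1)·(2)^1 = 6·2 = 12.
  j = 2: C(6,2)·(2)^2 = 15·4 = 60.
  V_q(n, t) = 1 + 12 + 60 = 73.
Step 2: q^n = 3^6 = 729.
Step 3: Hamming bound ⌊q^n / V_q(n,t)⌋ = ⌊729/73⌋ = 9.
Step 4: Compare |C| = 6 to 9: satisfied.
The claimed |C| lies below the Hamming bound.


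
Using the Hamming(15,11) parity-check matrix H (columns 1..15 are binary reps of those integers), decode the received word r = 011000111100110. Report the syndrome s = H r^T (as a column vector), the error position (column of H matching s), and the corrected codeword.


s = (1, 1, 1, 0)^T, error position = 14, corrected codeword c = 011000111100100

Compute s = H r^T mod 2 one row at a time:
  s_1 = 1 + 1 + 1 + 0 + 0 + 1 + 1 + 0 = 5 ≡ 1 (mod 2).
  s_2 = 0 + 0 + 0 + 1 + 0 + 1 + 1 + 0 = 3 ≡ 1 (mod 2).
  s_3 = 1 + 1 + 0 + 1 + 1 + 0 + 1 + 0 = 5 ≡ 1 (mod 2).
  s_4 = 0 + 1 + 0 + 1 + 1 + 0 + 1 + 0 = 4 ≡ 0 (mod 2).
s = (1, 1, 1, 0)^T — this equals column 14 of H (binary 1110), so error is at position 14.
Correct: flip bit 14 of r = 011000111100110 to get c = 011000111100100.


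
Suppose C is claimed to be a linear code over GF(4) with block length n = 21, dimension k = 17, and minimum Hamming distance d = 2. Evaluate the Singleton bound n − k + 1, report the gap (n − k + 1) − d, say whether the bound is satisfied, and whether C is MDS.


Singleton RHS = n − k + 1 = 5, slack = 3, bound satisfied, not MDS.

Singleton bound: d ≤ n − k + 1.
Here n = 21, k = 17, so n − k + 1 = 5.
Given d = 2, check d ≤ 5: YES.
Slack = (n − k + 1) − d = 3.
The code is NOT MDS (slack = 3 > 0).
Description: the claimed parameters are [21, 17, 2]_4; such a code would be non-MDS.


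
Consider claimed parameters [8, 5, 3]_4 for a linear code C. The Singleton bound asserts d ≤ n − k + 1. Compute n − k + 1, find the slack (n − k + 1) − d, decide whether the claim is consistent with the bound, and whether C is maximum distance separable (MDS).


Singleton RHS = n − k + 1 = 4, slack = 1, bound satisfied, not MDS.

Singleton bound: d ≤ n − k + 1.
Here n = 8, k = 5, so n − k + 1 = 4.
Given d = 3, check d ≤ 4: YES.
Slack = (n − k + 1) − d = 1.
The code is NOT MDS (slack = 1 > 0).
Description: the claimed parameters are [8, 5, 3]_4; such a code would be non-MDS.


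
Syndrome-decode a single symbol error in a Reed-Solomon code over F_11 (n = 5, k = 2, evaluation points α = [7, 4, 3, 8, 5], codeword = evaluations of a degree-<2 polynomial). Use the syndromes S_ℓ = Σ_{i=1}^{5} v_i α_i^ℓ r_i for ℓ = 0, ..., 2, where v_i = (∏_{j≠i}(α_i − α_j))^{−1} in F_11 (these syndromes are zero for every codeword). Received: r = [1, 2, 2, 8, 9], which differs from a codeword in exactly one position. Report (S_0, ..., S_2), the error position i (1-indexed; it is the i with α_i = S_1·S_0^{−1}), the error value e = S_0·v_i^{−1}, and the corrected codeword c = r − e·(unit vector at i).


S = (1, 3, 9), error at position 3, error magnitude e = 7, c = [1, 2, 6, 8, 9].

Step 1: column multipliers v_i = (∏_{j≠i}(α_i − α_j))^{−1} mod 11.
  i = 1 (α = 7): (7−4)(7−3)(7−8)(7−5) = 3·4·(−1)·2 = −24 ≡ 9, so v_1 = 9^{−1} = 5 (mod 11).
  i = 2 (α = 4): (4−7)(4−3)(4−8)(4−5) = (−3)·1·(−4)·(−1) = −12 ≡ 10, so v_2 = 10^{−1} = 10 (mod 11).
  i = 3 (α = 3): (3−7)(3−4)(3−8)(3−5) = (−4)·(−1)·(−5)·(−2) = 40 ≡ 7, so v_3 = 7^{−1} = 8 (mod 11).
  i = 4 (α = 8): (8−7)(8−4)(8−3)(8−5) = 1·4·5·3 = 60 ≡ 5, so v_4 = 5^{−1} = 9 (mod 11).
  i = 5 (α = 5): (5−7)(5−4)(5−3)(5−8) = (−2)·1·2·(−3) = 12 ≡ 1, so v_5 = 1^{−1} = 1 (mod 11).
  v = [5, 10, 8, 9, 1].
Step 2: syndromes of r = [1, 2, 2, 8, 9] (all sums mod 11).
  S_0 = Σ v_i r_i = 5·1 + 10·2 + 8·2 + 9·8 + 1·9 = 122 ≡ 1.
  S_1 = Σ v_i α_i r_i = 5·7·1 + 10·4·2 + 8·3·2 + 9·8·8 + 1·5·9 = 784 ≡ 3.
  α_i^2 mod 11 = [5, 5, 9, 9, 3].
  S_2 = Σ v_i α_i^2 r_i = 5·5·1 + 10·5·2 + 8·9·2 + 9·9·8 + 1·3·9 = 944 ≡ 9.
  S = (1, 3, 9) ≠ 0, so r is not a codeword (an error is present).
Step 3: locate the error. For a single error e at position i, S_ℓ = v_i·e·α_i^ℓ, so α_err = S_1/S_0.
  S_0^{−1} = 1^{−1} = 1 (mod 11), so α_err = 3·1 = 3 ≡ 3 = α_3. Error position i = 3.
  Consistency check: S_2/S_1 = 9·4 = 36 ≡ 3 = α_err ✓ (single-error assumption holds).
Step 4: error magnitude e = S_0/v_3 = S_0·∏_{j≠3}(α_3 − α_j) = 1·7 = 7 ≡ 7 (mod 11).
Step 5: correct position 3: c_3 = r_3 − e = 2 − 7 ≡ 6 (mod 11). Hence c = [1, 2, 6, 8, 9].
  Check: interpolating c through the α_i gives m(x) = 7 + 7·x (degree < 2) with m(α_i) = c_i for every i, so c is indeed a codeword.


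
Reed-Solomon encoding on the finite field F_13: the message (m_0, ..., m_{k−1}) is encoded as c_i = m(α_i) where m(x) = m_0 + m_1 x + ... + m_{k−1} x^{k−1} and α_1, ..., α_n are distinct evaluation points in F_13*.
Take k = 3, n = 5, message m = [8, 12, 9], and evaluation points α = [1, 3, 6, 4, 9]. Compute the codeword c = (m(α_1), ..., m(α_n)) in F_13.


c = [3, 8, 1, 5, 0]

Message polynomial: m(x) = 8 + 12·x + 9·x^2 (mod 13).
For each evaluation point α_i, compute m(α_i) mod 13:
  α_1 = 1: Horner steps 9 → 8 → 3, so m(1) = 3.
  α_2 = 3: Horner steps 9 → 0 → 8, so m(3) = 8.
  α_3 = 6: Horner steps 9 → 1 → 1, so m(6) = 1.
  α_4 = 4: Horner steps 9 → 9 → 5, so m(4) = 5.
  α_5 = 9: Horner steps 9 → 2 → 0, so m(9) = 0.
Codeword c = [3, 8, 1, 5, 0] ∈ F_13^5.


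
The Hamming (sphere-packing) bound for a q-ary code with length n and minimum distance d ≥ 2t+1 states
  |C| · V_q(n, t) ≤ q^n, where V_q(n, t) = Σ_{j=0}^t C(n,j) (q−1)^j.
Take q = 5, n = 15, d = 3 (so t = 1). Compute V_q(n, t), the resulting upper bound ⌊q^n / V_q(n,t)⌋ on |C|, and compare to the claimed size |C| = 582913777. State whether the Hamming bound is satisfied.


V_q(n, t) = 61, q^n = 30517578125, Hamming bound = 500288165, |C| = 582913777 > bound (violated).

Step 1: Compute V_q(n, t) = Σ_{j=0}^1 C(n, j) (q−1)^j.
  j = 0: C(15,0)·(4)^0 = 1·1 = 1.
  j = 1: C(15,1)·(4)^1 = 15·4 = 60.
  V_q(n, t) = 1 + 60 = 61.
Step 2: q^n = 5^15 = 30517578125.
Step 3: Hamming bound ⌊q^n / V_q(n,t)⌋ = ⌊30517578125/61⌋ = 500288165.
Step 4: Compare |C| = 582913777 to 500288165: violated.
The claimed |C| lies above the Hamming bound, so no 5-ary code of length 15 with d ≥ 3 can have 582913777 codewords.


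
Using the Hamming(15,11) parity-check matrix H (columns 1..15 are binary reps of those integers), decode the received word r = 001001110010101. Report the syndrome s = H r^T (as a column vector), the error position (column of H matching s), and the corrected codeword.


s = (0, 0, 1, 1)^T, error position = 3, corrected codeword c = 000001110010101

Compute s = H r^T mod 2 one row at a time:
  s_1 = 1 + 0 + 0 + 1 + 0 + 1 + 0 + 1 = 4 ≡ 0 (mod 2).
  s_2 = 0 + 0 + 1 + 1 + 0 + 1 + 0 + 1 = 4 ≡ 0 (mod 2).
  s_3 = 0 + 1 + 1 + 1 + 0 + 1 + 0 + 1 = 5 ≡ 1 (mod 2).
  s_4 = 0 + 1 + 0 + 1 + 0 + 1 + 1 + 1 = 5 ≡ 1 (mod 2).
s = (0, 0, 1, 1)^T — this equals column 3 of H (binary 0011), so error is at position 3.
Correct: flip bit 3 of r = 001001110010101 to get c = 000001110010101.


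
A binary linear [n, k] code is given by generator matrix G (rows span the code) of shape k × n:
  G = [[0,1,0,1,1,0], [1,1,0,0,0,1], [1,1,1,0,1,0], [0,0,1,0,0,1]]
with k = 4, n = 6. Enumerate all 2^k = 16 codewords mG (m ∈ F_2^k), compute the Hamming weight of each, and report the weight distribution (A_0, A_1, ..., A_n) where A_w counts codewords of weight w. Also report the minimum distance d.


Weight distribution: A_0 = 1, A_1 = 1, A_2 = 2, A_3 = 6, A_4 = 5, A_5 = 1. Minimum distance d = 1.

Enumerate all 2^4 = 16 messages m ∈ F_2^4.
For each, compute codeword c = mG in F_2^6, then tally its weight.
  m = 0000 → c = 000000, weight = 0.
  m = 1000 → c = 010110, weight = 3.
  m = 0100 → c = 110001, weight = 3.
  m = 1100 → c = 100111, weight = 4.
  m = 0010 → c = 111010, weight = 4.
  m = 1010 → c = 101100, weight = 3.
  m = 0110 → c = 001011, weight = 3.
  m = 1110 → c = 011101, weight = 4.
  m = 0001 → c = 001001, weight = 2.
  m = 1001 → c = 011111, weight = 5.
  m = 0101 → c = 111000, weight = 3.
  m = 1101 → c = 101110, weight = 4.
  m = 0011 → c = 110011, weight = 4.
  m = 1011 → c = 100101, weight = 3.
  m = 0111 → c = 000010, weight = 1.
  m = 1111 → c = 010100, weight = 2.
Tally weights:
  weight 0: 1 codewords.
  weight 1: 1 codewords.
  weight 2: 2 codewords.
  weight 3: 6 codewords.
  weight 4: 5 codewords.
  weight 5: 1 codewords.
Minimum distance d = smallest w > 0 with A_w > 0 = 1.
Sanity: Σ A_w = 16 = 2^4 = 16 ✓.


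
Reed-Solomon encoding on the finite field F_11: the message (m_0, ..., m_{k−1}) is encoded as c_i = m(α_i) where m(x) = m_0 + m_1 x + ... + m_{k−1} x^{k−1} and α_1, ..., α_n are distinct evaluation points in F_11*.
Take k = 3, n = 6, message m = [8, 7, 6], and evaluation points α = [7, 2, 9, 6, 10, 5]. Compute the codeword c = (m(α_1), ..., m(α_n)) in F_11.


c = [10, 2, 7, 2, 7, 6]

Message polynomial: m(x) = 8 + 7·x + 6·x^2 (mod 11).
For each evaluation point α_i, compute m(α_i) mod 11:
  α_1 = 7: Horner steps 6 → 5 → 10, so m(7) = 10.
  α_2 = 2: Horner steps 6 → 8 → 2, so m(2) = 2.
  α_3 = 9: Horner steps 6 → 6 → 7, so m(9) = 7.
  α_4 = 6: Horner steps 6 → 10 → 2, so m(6) = 2.
  α_5 = 10: Horner steps 6 → 1 → 7, so m(10) = 7.
  α_6 = 5: Horner steps 6 → 4 → 6, so m(5) = 6.
Codeword c = [10, 2, 7, 2, 7, 6] ∈ F_11^6.


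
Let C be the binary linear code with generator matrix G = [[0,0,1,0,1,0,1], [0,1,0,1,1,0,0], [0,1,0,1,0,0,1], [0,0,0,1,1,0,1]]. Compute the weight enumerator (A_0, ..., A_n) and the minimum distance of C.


Weight distribution: A_0 = 1, A_1 = 2, A_2 = 4, A_3 = 6, A_4 = 3. Minimum distance d = 1.

Enumerate all 2^4 = 16 messages m ∈ F_2^4.
For each, compute codeword c = mG in F_2^7, then tally its weight.
  m = 0000 → c = 0000000, weight = 0.
  m = 1000 → c = 0010101, weight = 3.
  m = 0100 → c = 0101100, weight = 3.
  m = 1100 → c = 0111001, weight = 4.
  m = 0010 → c = 0101001, weight = 3.
  m = 1010 → c = 0111100, weight = 4.
  m = 0110 → c = 0000101, weight = 2.
  m = 1110 → c = 0010000, weight = 1.
  m = 0001 → c = 0001101, weight = 3.
  m = 1001 → c = 0011000, weight = 2.
  m = 0101 → c = 0100001, weight = 2.
  m = 1101 → c = 0110100, weight = 3.
  m = 0011 → c = 0100100, weight = 2.
  m = 1011 → c = 0110001, weight = 3.
  m = 0111 → c = 0001000, weight = 1.
  m = 1111 → c = 0011101, weight = 4.
Tally weights:
  weight 0: 1 codewords.
  weight 1: 2 codewords.
  weight 2: 4 codewords.
  weight 3: 6 codewords.
  weight 4: 3 codewords.
Minimum distance d = smallest w > 0 with A_w > 0 = 1.
Sanity: Σ A_w = 16 = 2^4 = 16 ✓.


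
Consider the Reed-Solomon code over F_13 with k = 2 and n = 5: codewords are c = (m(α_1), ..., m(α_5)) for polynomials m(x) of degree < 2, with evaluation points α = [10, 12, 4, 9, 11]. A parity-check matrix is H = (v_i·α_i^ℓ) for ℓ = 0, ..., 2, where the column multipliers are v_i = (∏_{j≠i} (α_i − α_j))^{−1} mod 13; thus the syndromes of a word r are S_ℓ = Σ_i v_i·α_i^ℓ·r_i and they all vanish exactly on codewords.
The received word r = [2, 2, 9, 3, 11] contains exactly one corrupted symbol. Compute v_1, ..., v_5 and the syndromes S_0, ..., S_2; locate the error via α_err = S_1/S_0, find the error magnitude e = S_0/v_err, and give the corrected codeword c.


S = (5, 11, 6), error at position 1, error magnitude e = 8, c = [7, 2, 9, 3, 11].

Step 1: column multipliers v_i = (∏_{j≠i}(α_i − α_j))^{−1} mod 13.
  i = 1 (α = 10): (10−12)(10−4)(10−9)(10−11) = (−2)·6·1·(−1) = 12 ≡ 12, so v_1 = 12^{−1} = 12 (mod 13).
  i = 2 (α = 12): (12−10)(12−4)(12−9)(12−11) = 2·8·3·1 = 48 ≡ 9, so v_2 = 9^{−1} = 3 (mod 13).
  i = 3 (α = 4): (4−10)(4−12)(4−9)(4−11) = (−6)·(−8)·(−5)·(−7) = 1680 ≡ 3, so v_3 = 3^{−1} = 9 (mod 13).
  i = 4 (α = 9): (9−10)(9−12)(9−4)(9−11) = (−1)·(−3)·5·(−2) = −30 ≡ 9, so v_4 = 9^{−1} = 3 (mod 13).
  i = 5 (α = 11): (11−10)(11−12)(11−4)(11−9) = 1·(−1)·7·2 = −14 ≡ 12, so v_5 = 12^{−1} = 12 (mod 13).
  v = [12, 3, 9, 3, 12].
Step 2: syndromes of r = [2, 2, 9, 3, 11] (all sums mod 13).
  S_0 = Σ v_i r_i = 12·2 + 3·2 + 9·9 + 3·3 + 12·11 = 252 ≡ 5.
  S_1 = Σ v_i α_i r_i = 12·10·2 + 3·12·2 + 9·4·9 + 3·9·3 + 12·11·11 = 2169 ≡ 11.
  α_i^2 mod 13 = [9, 1, 3, 3, 4].
  S_2 = Σ v_i α_i^2 r_i = 12·9·2 + 3·1·2 + 9·3·9 + 3·3·3 + 12·4·11 = 1020 ≡ 6.
  S = (5, 11, 6) ≠ 0, so r is not a codeword (an error is present).
Step 3: locate the error. For a single error e at position i, S_ℓ = v_i·e·α_i^ℓ, so α_err = S_1/S_0.
  S_0^{−1} = 5^{−1} = 8 (mod 13), so α_err = 11·8 = 88 ≡ 10 = α_1. Error position i = 1.
  Consistency check: S_2/S_1 = 6·6 = 36 ≡ 10 = α_err ✓ (single-error assumption holds).
Step 4: error magnitude e = S_0/v_1 = S_0·∏_{j≠1}(α_1 − α_j) = 5·12 = 60 ≡ 8 (mod 13).
Step 5: correct position 1: c_1 = r_1 − e = 2 − 8 ≡ 7 (mod 13). Hence c = [7, 2, 9, 3, 11].
  Check: interpolating c through the α_i gives m(x) = 6 + 4·x (degree < 2) with m(α_i) = c_i for every i, so c is indeed a codeword.


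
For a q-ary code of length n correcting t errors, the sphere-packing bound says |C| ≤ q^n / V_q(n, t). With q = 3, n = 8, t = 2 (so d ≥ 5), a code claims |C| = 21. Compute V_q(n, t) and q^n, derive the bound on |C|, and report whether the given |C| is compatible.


V_q(n, t) = 129, q^n = 6561, Hamming bound = 50, |C| = 21 ≤ bound (satisfied).

Step 1: Compute V_q(n, t) = Σ_{j=0}^2 C(n, j) (q−1)^j.
  j = 0: C(8,0)·(2)^0 = 1·1 = 1.
  j = 1: C(8,1)·(2)^1 = 8·2 = 16.
  j = 2: C(8,2)·(2)^2 = 28·4 = 112.
  V_q(n, t) = 1 + 16 + 112 = 129.
Step 2: q^n = 3^8 = 6561.
Step 3: Hamming bound ⌊q^n / V_q(n,t)⌋ = ⌊6561/129⌋ = 50.
Step 4: Compare |C| = 21 to 50: satisfied.
The claimed |C| lies below the Hamming bound.


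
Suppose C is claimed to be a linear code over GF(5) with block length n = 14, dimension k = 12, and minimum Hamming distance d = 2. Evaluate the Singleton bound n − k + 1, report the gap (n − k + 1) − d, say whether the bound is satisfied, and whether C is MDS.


Singleton RHS = n − k + 1 = 3, slack = 1, bound satisfied, not MDS.

Singleton bound: d ≤ n − k + 1.
Here n = 14, k = 12, so n − k + 1 = 3.
Given d = 2, check d ≤ 3: YES.
Slack = (n − k + 1) − d = 1.
The code is NOT MDS (slack = 1 > 0).
Description: the claimed parameters are [14, 12, 2]_5; such a code would be non-MDS.


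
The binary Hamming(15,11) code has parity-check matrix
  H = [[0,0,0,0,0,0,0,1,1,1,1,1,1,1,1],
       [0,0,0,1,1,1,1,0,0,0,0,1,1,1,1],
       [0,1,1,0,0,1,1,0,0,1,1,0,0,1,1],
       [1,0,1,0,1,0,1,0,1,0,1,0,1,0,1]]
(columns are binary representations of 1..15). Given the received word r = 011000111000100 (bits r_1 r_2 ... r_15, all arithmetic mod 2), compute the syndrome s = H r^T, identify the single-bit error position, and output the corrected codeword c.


s = (1, 0, 1, 0)^T, error position = 10, corrected codeword c = 011000111100100

Compute s = H r^T mod 2 one row at a time:
  s_1 = 1 + 1 + 0 + 0 + 0 + 1 + 0 + 0 = 3 ≡ 1 (mod 2).
  s_2 = 0 + 0 + 0 + 1 + 0 + 1 + 0 + 0 = 2 ≡ 0 (mod 2).
  s_3 = 1 + 1 + 0 + 1 + 0 + 0 + 0 + 0 = 3 ≡ 1 (mod 2).
  s_4 = 0 + 1 + 0 + 1 + 1 + 0 + 1 + 0 = 4 ≡ 0 (mod 2).
s = (1, 0, 1, 0)^T — this equals column 10 of H (binary 1010), so error is at position 10.
Correct: flip bit 10 of r = 011000111000100 to get c = 011000111100100.


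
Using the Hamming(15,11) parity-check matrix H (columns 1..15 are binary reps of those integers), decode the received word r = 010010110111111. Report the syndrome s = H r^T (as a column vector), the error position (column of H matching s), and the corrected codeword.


s = (1, 0, 0, 1)^T, error position = 9, corrected codeword c = 010010111111111

Compute s = H r^T mod 2 one row at a time:
  s_1 = 1 + 0 + 1 + 1 + 1 + 1 + 1 + 1 = 7 ≡ 1 (mod 2).
  s_2 = 0 + 1 + 0 + 1 + 1 + 1 + 1 + 1 = 6 ≡ 0 (mod 2).
  s_3 = 1 + 0 + 0 + 1 + 1 + 1 + 1 + 1 = 6 ≡ 0 (mod 2).
  s_4 = 0 + 0 + 1 + 1 + 0 + 1 + 1 + 1 = 5 ≡ 1 (mod 2).
s = (1, 0, 0, 1)^T — this equals column 9 of H (binary 1001), so error is at position 9.
Correct: flip bit 9 of r = 010010110111111 to get c = 010010111111111.


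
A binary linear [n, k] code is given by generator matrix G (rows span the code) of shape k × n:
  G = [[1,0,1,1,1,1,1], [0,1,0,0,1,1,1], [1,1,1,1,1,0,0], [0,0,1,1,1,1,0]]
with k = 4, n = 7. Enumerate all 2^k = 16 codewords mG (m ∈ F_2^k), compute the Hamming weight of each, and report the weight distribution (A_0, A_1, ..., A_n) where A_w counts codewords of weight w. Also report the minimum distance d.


Weight distribution: A_0 = 1, A_1 = 1, A_2 = 1, A_3 = 4, A_4 = 5, A_5 = 3, A_6 = 1. Minimum distance d = 1.

Enumerate all 2^4 = 16 messages m ∈ F_2^4.
For each, compute codeword c = mG in F_2^7, then tally its weight.
  m = 0000 → c = 0000000, weight = 0.
  m = 1000 → c = 1011111, weight = 6.
  m = 0100 → c = 0100111, weight = 4.
  m = 1100 → c = 1111000, weight = 4.
  m = 0010 → c = 1111100, weight = 5.
  m = 1010 → c = 0100011, weight = 3.
  m = 0110 → c = 1011011, weight = 5.
  m = 1110 → c = 0000100, weight = 1.
  m = 0001 → c = 0011110, weight = 4.
  m = 1001 → c = 1000001, weight = 2.
  m = 0101 → c = 0111001, weight = 4.
  m = 1101 → c = 1100110, weight = 4.
  m = 0011 → c = 1100010, weight = 3.
  m = 1011 → c = 0111101, weight = 5.
  m = 0111 → c = 1000101, weight = 3.
  m = 1111 → c = 0011010, weight = 3.
Tally weights:
  weight 0: 1 codewords.
  weight 1: 1 codewords.
  weight 2: 1 codewords.
  weight 3: 4 codewords.
  weight 4: 5 codewords.
  weight 5: 3 codewords.
  weight 6: 1 codewords.
Minimum distance d = smallest w > 0 with A_w > 0 = 1.
Sanity: Σ A_w = 16 = 2^4 = 16 ✓.
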